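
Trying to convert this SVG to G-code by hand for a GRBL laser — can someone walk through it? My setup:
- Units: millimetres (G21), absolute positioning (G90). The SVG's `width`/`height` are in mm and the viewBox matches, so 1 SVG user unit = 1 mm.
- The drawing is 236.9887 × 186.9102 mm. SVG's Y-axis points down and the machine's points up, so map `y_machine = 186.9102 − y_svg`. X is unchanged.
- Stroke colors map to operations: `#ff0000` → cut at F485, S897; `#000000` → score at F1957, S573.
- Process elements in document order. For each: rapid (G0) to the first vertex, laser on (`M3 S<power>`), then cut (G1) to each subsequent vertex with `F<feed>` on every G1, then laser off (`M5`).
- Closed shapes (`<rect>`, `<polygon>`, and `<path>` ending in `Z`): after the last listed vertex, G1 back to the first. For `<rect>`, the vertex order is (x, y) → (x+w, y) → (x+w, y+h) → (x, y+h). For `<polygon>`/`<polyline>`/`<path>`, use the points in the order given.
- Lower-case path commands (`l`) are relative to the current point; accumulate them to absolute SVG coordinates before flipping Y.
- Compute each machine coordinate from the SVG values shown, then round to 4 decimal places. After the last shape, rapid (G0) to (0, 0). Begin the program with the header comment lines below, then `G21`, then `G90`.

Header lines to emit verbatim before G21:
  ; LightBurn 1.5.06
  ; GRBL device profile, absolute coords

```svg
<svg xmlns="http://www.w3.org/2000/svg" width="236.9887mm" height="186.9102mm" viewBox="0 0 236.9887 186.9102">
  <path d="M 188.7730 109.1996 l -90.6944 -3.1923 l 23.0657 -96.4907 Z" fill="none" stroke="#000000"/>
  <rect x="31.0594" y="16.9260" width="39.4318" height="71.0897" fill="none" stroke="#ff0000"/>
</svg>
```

Since the viewBox matches the mm dimensions, user units are millimetres directly. The only transform is the Y-flip y_m = 186.9102 − y_svg.

Shape 1 is a closed polygon drawn with `<path>`. Its stroke #000000 means score at S573, F1957. After flipping Y the toolpath is (188.7730,77.7106) → (98.0786,80.9029) → (121.1443,177.3936) → (188.7730,77.7106), returning to the start.

Shape 2 is a rectangle drawn with `<rect>`. Its stroke #ff0000 means cut at S897, F485. After flipping Y the toolpath is (31.0594,169.9842) → (70.4912,169.9842) → (70.4912,98.8945) → (31.0594,98.8945) → (31.0594,169.9842), returning to the start.

; LightBurn 1.5.06
; GRBL device profile, absolute coords
G21
G90
G0 X188.7730 Y77.7106
M3 S573
G1 X98.0786 Y80.9029 F1957
G1 X121.1443 Y177.3936 F1957
G1 X188.7730 Y77.7106 F1957
M5
G0 X31.0594 Y169.9842
M3 S897
G1 X70.4912 Y169.9842 F485
G1 X70.4912 Y98.8945 F485
G1 X31.0594 Y98.8945 F485
G1 X31.0594 Y169.9842 F485
M5
G0 X0.0000 Y0.0000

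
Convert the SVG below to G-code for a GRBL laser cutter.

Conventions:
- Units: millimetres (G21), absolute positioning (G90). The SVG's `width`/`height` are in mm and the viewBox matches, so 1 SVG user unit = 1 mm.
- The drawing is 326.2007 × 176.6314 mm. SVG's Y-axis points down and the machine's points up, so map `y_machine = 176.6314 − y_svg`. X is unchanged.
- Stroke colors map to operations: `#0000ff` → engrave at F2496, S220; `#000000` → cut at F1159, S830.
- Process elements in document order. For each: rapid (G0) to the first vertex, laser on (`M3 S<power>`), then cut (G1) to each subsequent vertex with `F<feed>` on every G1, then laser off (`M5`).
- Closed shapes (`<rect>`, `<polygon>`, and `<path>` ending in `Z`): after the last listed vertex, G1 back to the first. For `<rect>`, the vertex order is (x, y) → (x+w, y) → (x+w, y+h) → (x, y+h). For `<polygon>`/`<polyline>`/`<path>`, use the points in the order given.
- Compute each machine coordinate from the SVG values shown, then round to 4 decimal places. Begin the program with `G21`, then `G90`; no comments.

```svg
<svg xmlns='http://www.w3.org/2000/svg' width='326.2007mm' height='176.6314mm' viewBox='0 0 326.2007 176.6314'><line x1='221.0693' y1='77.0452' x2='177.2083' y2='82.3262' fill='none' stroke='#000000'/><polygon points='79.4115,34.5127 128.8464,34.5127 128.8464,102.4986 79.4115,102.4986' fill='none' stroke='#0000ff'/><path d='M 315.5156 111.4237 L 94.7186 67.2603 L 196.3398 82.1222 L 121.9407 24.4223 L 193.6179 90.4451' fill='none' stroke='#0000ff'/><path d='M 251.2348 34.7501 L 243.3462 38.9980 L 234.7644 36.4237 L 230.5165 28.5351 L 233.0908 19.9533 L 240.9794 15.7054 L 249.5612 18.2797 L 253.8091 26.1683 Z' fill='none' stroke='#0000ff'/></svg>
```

G21
G90
G0 X221.0693 Y99.5862
M3 S830
G1 X177.2083 Y94.3052 F1159
M5
G0 X79.4115 Y142.1187
M3 S220
G1 X128.8464 Y142.1187 F2496
G1 X128.8464 Y74.1328 F2496
G1 X79.4115 Y74.1328 F2496
G1 X79.4115 Y142.1187 F2496
M5
G0 X315.5156 Y65.2077
M3 S220
G1 X94.7186 Y109.3711 F2496
G1 X196.3398 Y94.5092 F2496
G1 X121.9407 Y152.2091 F2496
G1 X193.6179 Y86.1863 F2496
M5
G0 X251.2348 Y141.8813
M3 S220
G1 X243.3462 Y137.6334 F2496
G1 X234.7644 Y140.2077 F2496
G1 X230.5165 Y148.0963 F2496
G1 X233.0908 Y156.6781 F2496
G1 X240.9794 Y160.9260 F2496
G1 X249.5612 Y158.3517 F2496
G1 X253.8091 Y150.4631 F2496
G1 X251.2348 Y141.8813 F2496
M5

Since the viewBox matches the mm dimensions, user units are millimetres directly. The only transform is the Y-flip y_m = 176.6314 − y_svg.

Shape 1 is a line segment drawn with `<line>`. Its stroke #000000 means cut at S830, F1159. After flipping Y the toolpath is (221.0693,99.5862) → (177.2083,94.3052).

Shape 2 is a rectangle drawn with `<polygon>`. Its stroke #0000ff means engrave at S220, F2496. After flipping Y the toolpath is (79.4115,142.1187) → (128.8464,142.1187) → (128.8464,74.1328) → (79.4115,74.1328) → (79.4115,142.1187), returning to the start.

Shape 3 is a open polyline drawn with `<path>`. Its stroke #0000ff means engrave at S220, F2496. After flipping Y the toolpath is (315.5156,65.2077) → (94.7186,109.3711) → (196.3398,94.5092) → (121.9407,152.2091) → (193.6179,86.1863).

Shape 4 is a regular polygon drawn with `<path>`. Its stroke #0000ff means engrave at S220, F2496. After flipping Y the toolpath is (251.2348,141.8813) → (243.3462,137.6334) → (234.7644,140.2077) → (230.5165,148.0963) → (233.0908,156.6781) → (240.9794,160.9260) → (249.5612,158.3517) → (253.8091,150.4631) → (251.2348,141.8813), returning to the start.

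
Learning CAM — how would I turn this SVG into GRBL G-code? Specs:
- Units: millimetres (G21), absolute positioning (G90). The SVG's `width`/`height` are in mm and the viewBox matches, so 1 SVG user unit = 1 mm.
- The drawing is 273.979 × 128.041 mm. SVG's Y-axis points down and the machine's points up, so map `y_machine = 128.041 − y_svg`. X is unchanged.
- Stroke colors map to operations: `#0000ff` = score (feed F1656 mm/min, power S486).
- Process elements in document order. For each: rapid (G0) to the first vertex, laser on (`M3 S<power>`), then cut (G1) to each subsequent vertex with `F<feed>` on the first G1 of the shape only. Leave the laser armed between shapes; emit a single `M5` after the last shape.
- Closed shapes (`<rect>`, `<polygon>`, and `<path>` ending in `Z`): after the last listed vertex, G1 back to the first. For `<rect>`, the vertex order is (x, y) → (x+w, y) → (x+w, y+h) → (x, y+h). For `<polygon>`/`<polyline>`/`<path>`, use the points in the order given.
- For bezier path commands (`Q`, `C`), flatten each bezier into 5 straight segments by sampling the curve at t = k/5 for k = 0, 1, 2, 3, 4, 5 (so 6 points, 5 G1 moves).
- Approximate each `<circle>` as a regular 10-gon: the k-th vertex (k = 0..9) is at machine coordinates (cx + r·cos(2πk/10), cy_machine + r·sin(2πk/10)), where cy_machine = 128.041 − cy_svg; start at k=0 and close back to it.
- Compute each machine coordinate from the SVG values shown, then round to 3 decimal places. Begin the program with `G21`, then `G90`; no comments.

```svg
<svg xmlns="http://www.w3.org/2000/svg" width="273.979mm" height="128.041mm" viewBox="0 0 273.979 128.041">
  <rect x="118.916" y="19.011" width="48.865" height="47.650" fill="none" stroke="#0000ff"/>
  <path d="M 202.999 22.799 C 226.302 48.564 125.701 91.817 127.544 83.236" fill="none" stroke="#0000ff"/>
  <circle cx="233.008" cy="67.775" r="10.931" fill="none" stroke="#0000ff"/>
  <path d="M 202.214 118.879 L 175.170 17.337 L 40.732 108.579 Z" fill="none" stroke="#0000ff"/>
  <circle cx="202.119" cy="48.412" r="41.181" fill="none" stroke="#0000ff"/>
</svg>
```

G21
G90
G0 X118.916 Y109.030
M3 S486
G1 X167.781 Y109.030 F1656
G1 X167.781 Y61.380
G1 X118.916 Y61.380
G1 X118.916 Y109.030
G0 X202.999 Y105.242
M3 S486
G1 X203.923 Y88.239 F1656
G1 X185.975 Y70.366
G1 X160.019 Y54.952
G1 X136.921 Y45.322
G1 X127.544 Y44.805
G0 X243.939 Y60.266
M3 S486
G1 X241.851 Y66.691 F1656
G1 X236.386 Y70.662
G1 X229.630 Y70.662
G1 X224.165 Y66.691
G1 X222.077 Y60.266
G1 X224.165 Y53.841
G1 X229.630 Y49.870
G1 X236.386 Y49.870
G1 X241.851 Y53.841
G1 X243.939 Y60.266
G0 X202.214 Y9.162
M3 S486
G1 X175.170 Y110.704 F1656
G1 X40.732 Y19.462
G1 X202.214 Y9.162
G0 X243.300 Y79.629
M3 S486
G1 X235.435 Y103.835 F1656
G1 X214.845 Y118.794
G1 X189.393 Y118.794
G1 X168.803 Y103.835
G1 X160.938 Y79.629
G1 X168.803 Y55.423
G1 X189.393 Y40.464
G1 X214.845 Y40.464
G1 X235.435 Y55.423
G1 X243.300 Y79.629
M5

1 u = 1 mm; y_m = 128.041 − y.

[1] `<rect>` rectangle, #0000ff→score S486 F1656: (118.916,109.030) → (167.781,109.030) → (167.781,61.380) → (118.916,61.380) → (118.916,109.030) (closed)

[2] `<path>` cubic bezier, #0000ff→score S486 F1656: (202.999,105.242) → (203.923,88.239) → (185.975,70.366) → (160.019,54.952) → (136.921,45.322) → (127.544,44.805)

[3] `<circle>` circle, #0000ff→score S486 F1656: (243.939,60.266) → (241.851,66.691) → (236.386,70.662) → (229.630,70.662) → (224.165,66.691) → (222.077,60.266) → (224.165,53.841) → (229.630,49.870) → (236.386,49.870) → (241.851,53.841) → (243.939,60.266) (closed)

[4] `<path>` closed polygon, #0000ff→score S486 F1656: (202.214,9.162) → (175.170,110.704) → (40.732,19.462) → (202.214,9.162) (closed)

[5] `<circle>` circle, #0000ff→score S486 F1656: (243.300,79.629) → (235.435,103.835) → (214.845,118.794) → (189.393,118.794) → (168.803,103.835) → (160.938,79.629) → (168.803,55.423) → (189.393,40.464) → (214.845,40.464) → (235.435,55.423) → (243.300,79.629) (closed)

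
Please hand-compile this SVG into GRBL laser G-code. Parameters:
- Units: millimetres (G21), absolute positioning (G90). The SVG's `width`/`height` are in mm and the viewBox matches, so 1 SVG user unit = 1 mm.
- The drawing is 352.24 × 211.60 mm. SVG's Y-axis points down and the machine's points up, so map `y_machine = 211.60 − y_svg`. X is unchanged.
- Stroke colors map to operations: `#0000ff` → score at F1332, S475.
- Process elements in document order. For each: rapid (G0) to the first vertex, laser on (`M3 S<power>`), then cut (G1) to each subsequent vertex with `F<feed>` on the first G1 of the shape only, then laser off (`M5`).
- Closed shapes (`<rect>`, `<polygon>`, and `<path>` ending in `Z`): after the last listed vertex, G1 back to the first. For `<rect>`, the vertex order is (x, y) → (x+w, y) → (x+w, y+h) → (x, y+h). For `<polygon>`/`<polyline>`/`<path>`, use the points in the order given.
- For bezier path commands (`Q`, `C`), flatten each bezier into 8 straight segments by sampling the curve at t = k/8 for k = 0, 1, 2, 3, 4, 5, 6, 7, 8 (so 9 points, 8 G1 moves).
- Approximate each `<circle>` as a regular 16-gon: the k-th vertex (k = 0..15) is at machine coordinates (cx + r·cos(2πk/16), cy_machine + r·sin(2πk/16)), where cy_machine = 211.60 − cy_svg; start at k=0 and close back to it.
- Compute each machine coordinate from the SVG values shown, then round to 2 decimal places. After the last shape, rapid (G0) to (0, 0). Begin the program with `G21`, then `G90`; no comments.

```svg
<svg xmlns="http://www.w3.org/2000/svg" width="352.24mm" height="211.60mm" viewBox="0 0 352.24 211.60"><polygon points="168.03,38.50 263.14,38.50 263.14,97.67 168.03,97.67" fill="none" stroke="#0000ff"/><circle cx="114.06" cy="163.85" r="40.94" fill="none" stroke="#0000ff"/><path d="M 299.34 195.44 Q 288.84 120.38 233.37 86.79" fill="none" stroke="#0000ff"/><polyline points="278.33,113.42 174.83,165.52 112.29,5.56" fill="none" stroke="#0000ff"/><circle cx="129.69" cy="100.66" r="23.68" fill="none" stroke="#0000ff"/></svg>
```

Since the viewBox matches the mm dimensions, user units are millimetres directly. The only transform is the Y-flip y_m = 211.60 − y_svg.

Shape 1 is a rectangle drawn with `<polygon>`. Its stroke #0000ff means score at S475, F1332. After flipping Y the toolpath is (168.03,173.10) → (263.14,173.10) → (263.14,113.93) → (168.03,113.93) → (168.03,173.10), returning to the start.

Shape 2 is a circle drawn with `<circle>`. Its stroke #0000ff means score at S475, F1332. After flipping Y the toolpath is (155.00,47.75) → (151.88,63.42) → (143.01,76.70) → (129.73,85.57) → (114.06,88.69) → (98.39,85.57) → (85.11,76.70) → (76.24,63.42) → (73.12,47.75) → (76.24,32.08) → (85.11,18.80) → (98.39,9.93) → (114.06,6.81) → (129.73,9.93) → (143.01,18.80) → (151.88,32.08) → (155.00,47.75), returning to the start.

Shape 3 is a quadratic bezier drawn with `<path>`. Its stroke #0000ff means score at S475, F1332. After flipping Y the toolpath is (299.34,16.16) → (296.01,34.28) → (291.28,51.10) → (285.14,66.62) → (277.60,80.85) → (268.65,93.79) → (258.29,105.42) → (246.53,115.76) → (233.37,124.81).

Shape 4 is a open polyline drawn with `<polyline>`. Its stroke #0000ff means score at S475, F1332. After flipping Y the toolpath is (278.33,98.18) → (174.83,46.08) → (112.29,206.04).

Shape 5 is a circle drawn with `<circle>`. Its stroke #0000ff means score at S475, F1332. After flipping Y the toolpath is (153.37,110.94) → (151.57,120.00) → (146.43,127.68) → (138.75,132.82) → (129.69,134.62) → (120.63,132.82) → (112.95,127.68) → (107.81,120.00) → (106.01,110.94) → (107.81,101.88) → (112.95,94.20) → (120.63,89.06) → (129.69,87.26) → (138.75,89.06) → (146.43,94.20) → (151.57,101.88) → (153.37,110.94), returning to the start.

G21
G90
G0 X168.03 Y173.10
M3 S475
G1 X263.14 Y173.10 F1332
G1 X263.14 Y113.93
G1 X168.03 Y113.93
G1 X168.03 Y173.10
M5
G0 X155.00 Y47.75
M3 S475
G1 X151.88 Y63.42 F1332
G1 X143.01 Y76.70
G1 X129.73 Y85.57
G1 X114.06 Y88.69
G1 X98.39 Y85.57
G1 X85.11 Y76.70
G1 X76.24 Y63.42
G1 X73.12 Y47.75
G1 X76.24 Y32.08
G1 X85.11 Y18.80
G1 X98.39 Y9.93
G1 X114.06 Y6.81
G1 X129.73 Y9.93
G1 X143.01 Y18.80
G1 X151.88 Y32.08
G1 X155.00 Y47.75
M5
G0 X299.34 Y16.16
M3 S475
G1 X296.01 Y34.28 F1332
G1 X291.28 Y51.10
G1 X285.14 Y66.62
G1 X277.60 Y80.85
G1 X268.65 Y93.79
G1 X258.29 Y105.42
G1 X246.53 Y115.76
G1 X233.37 Y124.81
M5
G0 X278.33 Y98.18
M3 S475
G1 X174.83 Y46.08 F1332
G1 X112.29 Y206.04
M5
G0 X153.37 Y110.94
M3 S475
G1 X151.57 Y120.00 F1332
G1 X146.43 Y127.68
G1 X138.75 Y132.82
G1 X129.69 Y134.62
G1 X120.63 Y132.82
G1 X112.95 Y127.68
G1 X107.81 Y120.00
G1 X106.01 Y110.94
G1 X107.81 Y101.88
G1 X112.95 Y94.20
G1 X120.63 Y89.06
G1 X129.69 Y87.26
G1 X138.75 Y89.06
G1 X146.43 Y94.20
G1 X151.57 Y101.88
G1 X153.37 Y110.94
M5
G0 X0.00 Y0.00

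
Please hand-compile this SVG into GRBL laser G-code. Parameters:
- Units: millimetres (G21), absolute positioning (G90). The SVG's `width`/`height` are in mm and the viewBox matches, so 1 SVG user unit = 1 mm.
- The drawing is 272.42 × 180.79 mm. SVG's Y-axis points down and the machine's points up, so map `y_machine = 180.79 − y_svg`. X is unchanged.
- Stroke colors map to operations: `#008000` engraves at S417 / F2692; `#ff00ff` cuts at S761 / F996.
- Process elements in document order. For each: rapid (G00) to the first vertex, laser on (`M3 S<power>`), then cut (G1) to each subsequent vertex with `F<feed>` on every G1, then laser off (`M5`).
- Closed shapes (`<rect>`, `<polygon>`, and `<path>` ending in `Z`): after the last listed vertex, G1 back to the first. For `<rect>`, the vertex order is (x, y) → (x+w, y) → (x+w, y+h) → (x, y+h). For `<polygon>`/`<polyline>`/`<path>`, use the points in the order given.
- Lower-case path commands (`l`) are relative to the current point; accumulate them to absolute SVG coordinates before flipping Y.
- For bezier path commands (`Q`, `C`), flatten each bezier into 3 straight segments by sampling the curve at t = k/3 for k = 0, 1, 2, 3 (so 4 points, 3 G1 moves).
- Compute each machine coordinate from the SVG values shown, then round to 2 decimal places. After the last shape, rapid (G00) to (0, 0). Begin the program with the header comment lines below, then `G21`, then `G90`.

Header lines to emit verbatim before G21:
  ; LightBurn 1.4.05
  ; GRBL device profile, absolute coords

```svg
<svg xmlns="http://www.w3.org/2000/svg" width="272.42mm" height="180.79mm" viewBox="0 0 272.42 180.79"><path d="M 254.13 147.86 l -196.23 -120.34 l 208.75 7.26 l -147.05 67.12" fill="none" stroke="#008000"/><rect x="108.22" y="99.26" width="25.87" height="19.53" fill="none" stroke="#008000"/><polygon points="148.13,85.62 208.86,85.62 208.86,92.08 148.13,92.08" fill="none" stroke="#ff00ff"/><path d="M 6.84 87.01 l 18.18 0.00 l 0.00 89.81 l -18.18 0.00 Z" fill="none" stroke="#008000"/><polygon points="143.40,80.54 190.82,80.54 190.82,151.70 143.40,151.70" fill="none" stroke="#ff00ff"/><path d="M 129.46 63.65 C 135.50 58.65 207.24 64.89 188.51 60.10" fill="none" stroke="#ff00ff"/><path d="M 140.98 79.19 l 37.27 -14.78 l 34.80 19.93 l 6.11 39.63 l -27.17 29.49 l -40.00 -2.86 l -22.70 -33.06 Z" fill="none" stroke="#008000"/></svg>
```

; LightBurn 1.4.05
; GRBL device profile, absolute coords
G21
G90
G00 X254.13 Y32.93
M3 S417
G1 X57.90 Y153.27 F2692
G1 X266.65 Y146.01 F2692
G1 X119.60 Y78.89 F2692
M5
G00 X108.22 Y81.53
M3 S417
G1 X134.09 Y81.53 F2692
G1 X134.09 Y62.00 F2692
G1 X108.22 Y62.00 F2692
G1 X108.22 Y81.53 F2692
M5
G00 X148.13 Y95.17
M3 S761
G1 X208.86 Y95.17 F996
G1 X208.86 Y88.71 F996
G1 X148.13 Y88.71 F996
G1 X148.13 Y95.17 F996
M5
G00 X6.84 Y93.78
M3 S417
G1 X25.02 Y93.78 F2692
G1 X25.02 Y3.97 F2692
G1 X6.84 Y3.97 F2692
G1 X6.84 Y93.78 F2692
M5
G00 X143.40 Y100.25
M3 S761
G1 X190.82 Y100.25 F996
G1 X190.82 Y29.09 F996
G1 X143.40 Y29.09 F996
G1 X143.40 Y100.25 F996
M5
G00 X129.46 Y117.14
M3 S761
G1 X151.62 Y119.22 F996
G1 X182.87 Y118.75 F996
G1 X188.51 Y120.69 F996
M5
G00 X140.98 Y101.60
M3 S417
G1 X178.25 Y116.38 F2692
G1 X213.05 Y96.45 F2692
G1 X219.16 Y56.82 F2692
G1 X191.99 Y27.33 F2692
G1 X151.99 Y30.19 F2692
G1 X129.29 Y63.25 F2692
G1 X140.98 Y101.60 F2692
M5
G00 X0.00 Y0.00

1 u = 1 mm; y_m = 180.79 − y.

[1] `<path>` open polyline, #008000→engrave S417 F2692: (254.13,32.93) → (57.90,153.27) → (266.65,146.01) → (119.60,78.89)

[2] `<rect>` rectangle, #008000→engrave S417 F2692: (108.22,81.53) → (134.09,81.53) → (134.09,62.00) → (108.22,62.00) → (108.22,81.53) (closed)

[3] `<polygon>` rectangle, #ff00ff→cut S761 F996: (148.13,95.17) → (208.86,95.17) → (208.86,88.71) → (148.13,88.71) → (148.13,95.17) (closed)

[4] `<path>` rectangle, #008000→engrave S417 F2692: (6.84,93.78) → (25.02,93.78) → (25.02,3.97) → (6.84,3.97) → (6.84,93.78) (closed)

[5] `<polygon>` rectangle, #ff00ff→cut S761 F996: (143.40,100.25) → (190.82,100.25) → (190.82,29.09) → (143.40,29.09) → (143.40,100.25) (closed)

[6] `<path>` cubic bezier, #ff00ff→cut S761 F996: (129.46,117.14) → (151.62,119.22) → (182.87,118.75) → (188.51,120.69)

[7] `<path>` regular polygon, #008000→engrave S417 F2692: (140.98,101.60) → (178.25,116.38) → (213.05,96.45) → (219.16,56.82) → (191.99,27.33) → (151.99,30.19) → (129.29,63.25) → (140.98,101.60) (closed)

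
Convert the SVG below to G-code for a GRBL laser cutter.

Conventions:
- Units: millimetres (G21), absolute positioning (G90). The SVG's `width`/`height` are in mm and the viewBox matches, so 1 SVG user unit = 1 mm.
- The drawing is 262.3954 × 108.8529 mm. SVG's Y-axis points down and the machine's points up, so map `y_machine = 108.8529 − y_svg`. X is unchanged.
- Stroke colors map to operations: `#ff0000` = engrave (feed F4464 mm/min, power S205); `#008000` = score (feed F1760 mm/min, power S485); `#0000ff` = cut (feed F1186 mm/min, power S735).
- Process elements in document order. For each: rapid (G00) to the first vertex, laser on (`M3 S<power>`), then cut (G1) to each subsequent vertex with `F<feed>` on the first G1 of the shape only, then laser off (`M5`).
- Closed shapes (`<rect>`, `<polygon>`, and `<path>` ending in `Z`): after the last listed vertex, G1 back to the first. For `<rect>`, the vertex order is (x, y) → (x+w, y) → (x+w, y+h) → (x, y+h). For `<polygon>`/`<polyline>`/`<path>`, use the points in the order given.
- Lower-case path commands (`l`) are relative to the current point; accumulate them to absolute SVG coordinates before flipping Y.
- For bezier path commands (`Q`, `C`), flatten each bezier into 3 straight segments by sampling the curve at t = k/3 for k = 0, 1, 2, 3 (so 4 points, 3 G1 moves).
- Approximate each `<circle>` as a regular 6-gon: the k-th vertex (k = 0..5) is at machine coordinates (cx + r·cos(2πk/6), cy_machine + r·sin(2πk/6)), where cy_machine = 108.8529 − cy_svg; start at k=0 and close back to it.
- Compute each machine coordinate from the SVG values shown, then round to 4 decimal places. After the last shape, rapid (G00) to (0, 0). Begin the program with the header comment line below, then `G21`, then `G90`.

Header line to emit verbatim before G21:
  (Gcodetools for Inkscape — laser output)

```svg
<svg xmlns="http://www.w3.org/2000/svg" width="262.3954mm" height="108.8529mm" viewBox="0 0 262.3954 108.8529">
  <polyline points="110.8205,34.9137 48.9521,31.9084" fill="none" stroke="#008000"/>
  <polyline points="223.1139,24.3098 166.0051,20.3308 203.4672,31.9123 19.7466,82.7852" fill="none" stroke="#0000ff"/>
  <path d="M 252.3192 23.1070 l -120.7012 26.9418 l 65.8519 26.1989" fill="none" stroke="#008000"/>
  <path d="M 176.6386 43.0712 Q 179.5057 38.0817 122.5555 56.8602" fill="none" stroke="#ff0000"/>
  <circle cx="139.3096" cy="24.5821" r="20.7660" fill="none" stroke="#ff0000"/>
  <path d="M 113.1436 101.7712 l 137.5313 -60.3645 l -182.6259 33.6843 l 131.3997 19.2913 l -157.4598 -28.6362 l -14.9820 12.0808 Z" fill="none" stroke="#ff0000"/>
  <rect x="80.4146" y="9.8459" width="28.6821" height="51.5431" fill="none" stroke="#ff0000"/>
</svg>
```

Since the viewBox matches the mm dimensions, user units are millimetres directly. The only transform is the Y-flip y_m = 108.8529 − y_svg.

Shape 1 is a line segment drawn with `<polyline>`. Its stroke #008000 means score at S485, F1760. After flipping Y the toolpath is (110.8205,73.9392) → (48.9521,76.9445).

Shape 2 is a open polyline drawn with `<polyline>`. Its stroke #0000ff means cut at S735, F1186. After flipping Y the toolpath is (223.1139,84.5431) → (166.0051,88.5221) → (203.4672,76.9406) → (19.7466,26.0677).

Shape 3 is a open polyline drawn with `<path>`. Its stroke #008000 means score at S485, F1760. After flipping Y the toolpath is (252.3192,85.7459) → (131.6180,58.8041) → (197.4699,32.6052).

Shape 4 is a quadratic bezier drawn with `<path>`. Its stroke #ff0000 means engrave at S205, F4464. After flipping Y the toolpath is (176.6386,65.7817) → (171.9036,66.4671) → (153.8759,61.8708) → (122.5555,51.9927).

Shape 5 is a circle drawn with `<circle>`. Its stroke #ff0000 means engrave at S205, F4464. After flipping Y the toolpath is (160.0756,84.2708) → (149.6926,102.2547) → (128.9266,102.2547) → (118.5436,84.2708) → (128.9266,66.2869) → (149.6926,66.2869) → (160.0756,84.2708), returning to the start.

Shape 6 is a closed polygon drawn with `<path>`. Its stroke #ff0000 means engrave at S205, F4464. After flipping Y the toolpath is (113.1436,7.0817) → (250.6749,67.4462) → (68.0490,33.7619) → (199.4487,14.4706) → (41.9889,43.1068) → (27.0069,31.0260) → (113.1436,7.0817), returning to the start.

Shape 7 is a rectangle drawn with `<rect>`. Its stroke #ff0000 means engrave at S205, F4464. After flipping Y the toolpath is (80.4146,99.0070) → (109.0967,99.0070) → (109.0967,47.4639) → (80.4146,47.4639) → (80.4146,99.0070), returning to the start.

(Gcodetools for Inkscape — laser output)
G21
G90
G00 X110.8205 Y73.9392
M3 S485
G1 X48.9521 Y76.9445 F1760
M5
G00 X223.1139 Y84.5431
M3 S735
G1 X166.0051 Y88.5221 F1186
G1 X203.4672 Y76.9406
G1 X19.7466 Y26.0677
M5
G00 X252.3192 Y85.7459
M3 S485
G1 X131.6180 Y58.8041 F1760
G1 X197.4699 Y32.6052
M5
G00 X176.6386 Y65.7817
M3 S205
G1 X171.9036 Y66.4671 F4464
G1 X153.8759 Y61.8708
G1 X122.5555 Y51.9927
M5
G00 X160.0756 Y84.2708
M3 S205
G1 X149.6926 Y102.2547 F4464
G1 X128.9266 Y102.2547
G1 X118.5436 Y84.2708
G1 X128.9266 Y66.2869
G1 X149.6926 Y66.2869
G1 X160.0756 Y84.2708
M5
G00 X113.1436 Y7.0817
M3 S205
G1 X250.6749 Y67.4462 F4464
G1 X68.0490 Y33.7619
G1 X199.4487 Y14.4706
G1 X41.9889 Y43.1068
G1 X27.0069 Y31.0260
G1 X113.1436 Y7.0817
M5
G00 X80.4146 Y99.0070
M3 S205
G1 X109.0967 Y99.0070 F4464
G1 X109.0967 Y47.4639
G1 X80.4146 Y47.4639
G1 X80.4146 Y99.0070
M5
G00 X0.0000 Y0.0000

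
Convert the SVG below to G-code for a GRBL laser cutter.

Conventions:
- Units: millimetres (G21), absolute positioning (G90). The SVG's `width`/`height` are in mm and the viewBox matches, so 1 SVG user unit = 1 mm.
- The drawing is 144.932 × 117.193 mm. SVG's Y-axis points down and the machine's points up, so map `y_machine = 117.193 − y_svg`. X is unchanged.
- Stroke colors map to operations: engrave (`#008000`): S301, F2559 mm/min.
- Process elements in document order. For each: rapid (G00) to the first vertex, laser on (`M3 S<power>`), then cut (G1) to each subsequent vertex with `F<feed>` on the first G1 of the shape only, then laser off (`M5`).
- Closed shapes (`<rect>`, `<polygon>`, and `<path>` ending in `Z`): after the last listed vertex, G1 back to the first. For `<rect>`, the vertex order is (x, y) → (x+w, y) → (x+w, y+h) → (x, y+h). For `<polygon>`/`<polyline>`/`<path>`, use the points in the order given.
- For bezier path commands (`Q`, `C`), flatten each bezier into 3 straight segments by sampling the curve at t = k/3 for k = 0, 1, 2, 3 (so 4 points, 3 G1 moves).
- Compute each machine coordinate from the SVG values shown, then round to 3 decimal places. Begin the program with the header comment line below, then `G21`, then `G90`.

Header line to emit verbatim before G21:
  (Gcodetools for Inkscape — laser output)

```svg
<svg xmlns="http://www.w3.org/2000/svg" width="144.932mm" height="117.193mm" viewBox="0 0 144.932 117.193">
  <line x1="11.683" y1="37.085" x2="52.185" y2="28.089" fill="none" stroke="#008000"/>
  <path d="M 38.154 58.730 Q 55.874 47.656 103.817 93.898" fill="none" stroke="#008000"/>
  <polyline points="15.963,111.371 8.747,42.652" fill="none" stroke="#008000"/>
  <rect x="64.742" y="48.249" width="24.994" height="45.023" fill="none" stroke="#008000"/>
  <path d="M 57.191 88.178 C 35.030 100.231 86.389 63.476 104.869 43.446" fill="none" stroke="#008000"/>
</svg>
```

viewBox `0 0 144.932 117.193` with mm width/height → 1 unit = 1 mm. Flip: y_m = 117.193 − y_svg.

**Shape 1** — `<line>` line segment, stroke `#008000` → engrave (S301, F2559). Machine vertices: (11.683,80.108) → (52.185,89.104). Open path.

**Shape 2** — `<path>` quadratic bezier, stroke `#008000` → engrave (S301, F2559). Control points (SVG): P0=(38.154,58.730), P1=(55.874,47.656), P2=(103.817,93.898); sampled at t=k/3. Machine vertices: (38.154,58.463) → (53.325,59.477) → (75.213,47.755) → (103.817,23.295). Open path.

**Shape 3** — `<polyline>` line segment, stroke `#008000` → engrave (S301, F2559). Machine vertices: (15.963,5.822) → (8.747,74.541). Open path.

**Shape 4** — `<rect>` rectangle, stroke `#008000` → engrave (S301, F2559). Machine vertices: (64.742,68.944) → (89.736,68.944) → (89.736,23.921) → (64.742,23.921) → (64.742,68.944). Closed: final G1 returns to the first vertex.

**Shape 5** — `<path>` cubic bezier, stroke `#008000` → engrave (S301, F2559). Control points (SVG): P0=(57.191,88.178), P1=(35.030,100.231), P2=(86.389,63.476), P3=(104.869,43.446); sampled at t=k/3. Machine vertices: (57.191,29.015) → (55.596,30.804) → (79.370,50.569) → (104.869,73.747). Open path.

(Gcodetools for Inkscape — laser output)
G21
G90
G00 X11.683 Y80.108
M3 S301
G1 X52.185 Y89.104 F2559
M5
G00 X38.154 Y58.463
M3 S301
G1 X53.325 Y59.477 F2559
G1 X75.213 Y47.755
G1 X103.817 Y23.295
M5
G00 X15.963 Y5.822
M3 S301
G1 X8.747 Y74.541 F2559
M5
G00 X64.742 Y68.944
M3 S301
G1 X89.736 Y68.944 F2559
G1 X89.736 Y23.921
G1 X64.742 Y23.921
G1 X64.742 Y68.944
M5
G00 X57.191 Y29.015
M3 S301
G1 X55.596 Y30.804 F2559
G1 X79.370 Y50.569
G1 X104.869 Y73.747
M5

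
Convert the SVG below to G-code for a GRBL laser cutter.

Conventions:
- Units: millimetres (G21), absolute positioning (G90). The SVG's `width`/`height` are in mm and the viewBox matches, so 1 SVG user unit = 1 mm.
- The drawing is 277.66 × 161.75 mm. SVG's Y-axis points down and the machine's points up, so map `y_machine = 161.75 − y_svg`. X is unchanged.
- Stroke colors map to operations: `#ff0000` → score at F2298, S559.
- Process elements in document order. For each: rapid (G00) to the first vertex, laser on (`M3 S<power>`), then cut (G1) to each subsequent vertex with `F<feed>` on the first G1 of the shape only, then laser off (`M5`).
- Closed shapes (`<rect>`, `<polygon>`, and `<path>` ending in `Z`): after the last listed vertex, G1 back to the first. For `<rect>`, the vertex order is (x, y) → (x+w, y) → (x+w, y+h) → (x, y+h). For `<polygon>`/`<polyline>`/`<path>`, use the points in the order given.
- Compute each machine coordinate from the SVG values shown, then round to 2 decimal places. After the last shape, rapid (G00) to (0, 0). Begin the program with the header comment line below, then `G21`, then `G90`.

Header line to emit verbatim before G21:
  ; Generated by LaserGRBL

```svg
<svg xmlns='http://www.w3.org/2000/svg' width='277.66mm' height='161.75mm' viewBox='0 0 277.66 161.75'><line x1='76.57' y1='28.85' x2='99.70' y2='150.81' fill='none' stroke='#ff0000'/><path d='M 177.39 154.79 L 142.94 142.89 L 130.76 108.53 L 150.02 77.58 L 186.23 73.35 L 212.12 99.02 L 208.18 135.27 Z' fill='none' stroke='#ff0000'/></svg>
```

viewBox `0 0 277.66 161.75` with mm width/height → 1 unit = 1 mm. Flip: y_m = 161.75 − y_svg.

**Shape 1** — `<line>` line segment, stroke `#ff0000` → score (S559, F2298). Machine vertices: (76.57,132.90) → (99.70,10.94). Open path.

**Shape 2** — `<path>` regular polygon, stroke `#ff0000` → score (S559, F2298). Machine vertices: (177.39,6.96) → (142.94,18.86) → (130.76,53.22) → (150.02,84.17) → (186.23,88.40) → (212.12,62.73) → (208.18,26.48) → (177.39,6.96). Closed: final G1 returns to the first vertex.

; Generated by LaserGRBL
G21
G90
G00 X76.57 Y132.90
M3 S559
G1 X99.70 Y10.94 F2298
M5
G00 X177.39 Y6.96
M3 S559
G1 X142.94 Y18.86 F2298
G1 X130.76 Y53.22
G1 X150.02 Y84.17
G1 X186.23 Y88.40
G1 X212.12 Y62.73
G1 X208.18 Y26.48
G1 X177.39 Y6.96
M5
G00 X0.00 Y0.00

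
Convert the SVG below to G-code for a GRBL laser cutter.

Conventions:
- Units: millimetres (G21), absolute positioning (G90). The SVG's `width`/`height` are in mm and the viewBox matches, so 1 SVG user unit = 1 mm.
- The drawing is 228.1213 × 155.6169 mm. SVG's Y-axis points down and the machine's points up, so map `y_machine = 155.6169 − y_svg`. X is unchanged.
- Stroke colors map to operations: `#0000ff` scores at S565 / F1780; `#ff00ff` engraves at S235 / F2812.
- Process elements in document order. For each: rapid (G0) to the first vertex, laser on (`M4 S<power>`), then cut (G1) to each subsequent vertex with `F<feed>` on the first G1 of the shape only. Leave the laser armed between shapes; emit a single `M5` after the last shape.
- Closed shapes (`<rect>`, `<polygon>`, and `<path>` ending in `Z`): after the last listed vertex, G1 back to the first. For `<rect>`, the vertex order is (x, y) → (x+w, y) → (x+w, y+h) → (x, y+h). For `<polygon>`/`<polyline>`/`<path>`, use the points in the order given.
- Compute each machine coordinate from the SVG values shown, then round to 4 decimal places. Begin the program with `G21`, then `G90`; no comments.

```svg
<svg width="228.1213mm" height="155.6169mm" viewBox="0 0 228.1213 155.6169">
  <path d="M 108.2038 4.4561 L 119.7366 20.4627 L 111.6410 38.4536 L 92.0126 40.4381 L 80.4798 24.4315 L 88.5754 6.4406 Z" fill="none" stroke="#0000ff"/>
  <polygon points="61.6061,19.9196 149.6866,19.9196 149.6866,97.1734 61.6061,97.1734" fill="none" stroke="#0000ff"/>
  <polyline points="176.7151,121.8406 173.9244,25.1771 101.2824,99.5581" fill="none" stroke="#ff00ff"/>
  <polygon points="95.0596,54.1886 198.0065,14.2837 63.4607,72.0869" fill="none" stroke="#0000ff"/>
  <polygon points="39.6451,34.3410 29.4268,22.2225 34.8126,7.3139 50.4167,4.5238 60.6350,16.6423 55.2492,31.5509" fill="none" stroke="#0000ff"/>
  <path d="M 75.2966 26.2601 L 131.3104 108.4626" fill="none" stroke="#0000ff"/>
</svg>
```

G21
G90
G0 X108.2038 Y151.1608
M4 S565
G1 X119.7366 Y135.1542 F1780
G1 X111.6410 Y117.1633
G1 X92.0126 Y115.1788
G1 X80.4798 Y131.1854
G1 X88.5754 Y149.1763
G1 X108.2038 Y151.1608
G0 X61.6061 Y135.6973
M4 S565
G1 X149.6866 Y135.6973 F1780
G1 X149.6866 Y58.4435
G1 X61.6061 Y58.4435
G1 X61.6061 Y135.6973
G0 X176.7151 Y33.7763
M4 S235
G1 X173.9244 Y130.4398 F2812
G1 X101.2824 Y56.0588
G0 X95.0596 Y101.4283
M4 S565
G1 X198.0065 Y141.3332 F1780
G1 X63.4607 Y83.5300
G1 X95.0596 Y101.4283
G0 X39.6451 Y121.2759
M4 S565
G1 X29.4268 Y133.3944 F1780
G1 X34.8126 Y148.3030
G1 X50.4167 Y151.0931
G1 X60.6350 Y138.9746
G1 X55.2492 Y124.0660
G1 X39.6451 Y121.2759
G0 X75.2966 Y129.3568
M4 S565
G1 X131.3104 Y47.1543 F1780
M5

1 u = 1 mm; y_m = 155.6169 − y.

[1] `<path>` regular polygon, #0000ff→score S565 F1780: (108.2038,151.1608) → (119.7366,135.1542) → (111.6410,117.1633) → (92.0126,115.1788) → (80.4798,131.1854) → (88.5754,149.1763) → (108.2038,151.1608) (closed)

[2] `<polygon>` rectangle, #0000ff→score S565 F1780: (61.6061,135.6973) → (149.6866,135.6973) → (149.6866,58.4435) → (61.6061,58.4435) → (61.6061,135.6973) (closed)

[3] `<polyline>` open polyline, #ff00ff→engrave S235 F2812: (176.7151,33.7763) → (173.9244,130.4398) → (101.2824,56.0588)

[4] `<polygon>` closed polygon, #0000ff→score S565 F1780: (95.0596,101.4283) → (198.0065,141.3332) → (63.4607,83.5300) → (95.0596,101.4283) (closed)

[5] `<polygon>` regular polygon, #0000ff→score S565 F1780: (39.6451,121.2759) → (29.4268,133.3944) → (34.8126,148.3030) → (50.4167,151.0931) → (60.6350,138.9746) → (55.2492,124.0660) → (39.6451,121.2759) (closed)

[6] `<path>` line segment, #0000ff→score S565 F1780: (75.2966,129.3568) → (131.3104,47.1543)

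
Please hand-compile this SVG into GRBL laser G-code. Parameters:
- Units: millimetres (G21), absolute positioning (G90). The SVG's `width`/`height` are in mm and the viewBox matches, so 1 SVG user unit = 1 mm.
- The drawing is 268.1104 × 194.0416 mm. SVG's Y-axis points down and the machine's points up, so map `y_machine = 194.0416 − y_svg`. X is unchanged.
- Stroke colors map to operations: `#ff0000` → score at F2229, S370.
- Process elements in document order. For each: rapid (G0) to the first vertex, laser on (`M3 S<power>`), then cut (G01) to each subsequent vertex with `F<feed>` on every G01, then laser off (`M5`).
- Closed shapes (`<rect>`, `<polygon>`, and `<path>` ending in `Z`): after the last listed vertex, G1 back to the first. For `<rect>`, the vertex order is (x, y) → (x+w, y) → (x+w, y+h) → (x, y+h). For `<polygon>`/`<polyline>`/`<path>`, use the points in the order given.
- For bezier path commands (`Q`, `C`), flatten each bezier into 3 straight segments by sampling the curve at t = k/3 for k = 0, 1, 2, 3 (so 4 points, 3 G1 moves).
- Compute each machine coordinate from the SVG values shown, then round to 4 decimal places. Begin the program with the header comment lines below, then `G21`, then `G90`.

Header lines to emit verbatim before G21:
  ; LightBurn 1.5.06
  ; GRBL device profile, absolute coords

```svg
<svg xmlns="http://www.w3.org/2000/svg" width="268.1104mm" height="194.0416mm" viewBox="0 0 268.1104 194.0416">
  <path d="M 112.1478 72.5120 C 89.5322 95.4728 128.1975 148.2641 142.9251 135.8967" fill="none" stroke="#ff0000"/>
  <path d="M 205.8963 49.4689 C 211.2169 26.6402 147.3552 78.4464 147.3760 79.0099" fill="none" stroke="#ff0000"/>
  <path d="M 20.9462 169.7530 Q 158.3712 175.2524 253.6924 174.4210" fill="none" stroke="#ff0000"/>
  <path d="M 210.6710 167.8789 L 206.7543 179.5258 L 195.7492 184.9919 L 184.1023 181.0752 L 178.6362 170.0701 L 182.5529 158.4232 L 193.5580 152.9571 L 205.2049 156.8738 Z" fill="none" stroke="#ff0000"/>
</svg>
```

viewBox `0 0 268.1104 194.0416` with mm width/height → 1 unit = 1 mm. Flip: y_m = 194.0416 − y_svg.

**Shape 1** — `<path>` cubic bezier, stroke `#ff0000` → score (S370, F2229). Control points (SVG): P0=(112.1478,72.5120), P1=(89.5322,95.4728), P2=(128.1975,148.2641), P3=(142.9251,135.8967); sampled at t=k/3. Machine vertices: (112.1478,121.5296) → (106.8029,92.1434) → (123.3745,63.9789) → (142.9251,58.1449). Open path.

**Shape 2** — `<path>` cubic bezier, stroke `#ff0000` → score (S370, F2229). Control points (SVG): P0=(205.8963,49.4689), P1=(211.2169,26.6402), P2=(147.3552,78.4464), P3=(147.3760,79.0099); sampled at t=k/3. Machine vertices: (205.8963,144.5727) → (193.0845,147.1852) → (163.7210,128.0140) → (147.3760,115.0317). Open path.

**Shape 3** — `<path>` quadratic bezier, stroke `#ff0000` → score (S370, F2229). Control points (SVG): P0=(20.9462,169.7530), P1=(158.3712,175.2524), P2=(253.6924,174.4210); sampled at t=k/3. Machine vertices: (20.9462,24.2886) → (107.8847,21.3258) → (185.4667,19.7698) → (253.6924,19.6206). Open path.

**Shape 4** — `<path>` regular polygon, stroke `#ff0000` → score (S370, F2229). Machine vertices: (210.6710,26.1627) → (206.7543,14.5158) → (195.7492,9.0497) → (184.1023,12.9664) → (178.6362,23.9715) → (182.5529,35.6184) → (193.5580,41.0845) → (205.2049,37.1678) → (210.6710,26.1627). Closed: final G1 returns to the first vertex.

; LightBurn 1.5.06
; GRBL device profile, absolute coords
G21
G90
G0 X112.1478 Y121.5296
M3 S370
G01 X106.8029 Y92.1434 F2229
G01 X123.3745 Y63.9789 F2229
G01 X142.9251 Y58.1449 F2229
M5
G0 X205.8963 Y144.5727
M3 S370
G01 X193.0845 Y147.1852 F2229
G01 X163.7210 Y128.0140 F2229
G01 X147.3760 Y115.0317 F2229
M5
G0 X20.9462 Y24.2886
M3 S370
G01 X107.8847 Y21.3258 F2229
G01 X185.4667 Y19.7698 F2229
G01 X253.6924 Y19.6206 F2229
M5
G0 X210.6710 Y26.1627
M3 S370
G01 X206.7543 Y14.5158 F2229
G01 X195.7492 Y9.0497 F2229
G01 X184.1023 Y12.9664 F2229
G01 X178.6362 Y23.9715 F2229
G01 X182.5529 Y35.6184 F2229
G01 X193.5580 Y41.0845 F2229
G01 X205.2049 Y37.1678 F2229
G01 X210.6710 Y26.1627 F2229
M5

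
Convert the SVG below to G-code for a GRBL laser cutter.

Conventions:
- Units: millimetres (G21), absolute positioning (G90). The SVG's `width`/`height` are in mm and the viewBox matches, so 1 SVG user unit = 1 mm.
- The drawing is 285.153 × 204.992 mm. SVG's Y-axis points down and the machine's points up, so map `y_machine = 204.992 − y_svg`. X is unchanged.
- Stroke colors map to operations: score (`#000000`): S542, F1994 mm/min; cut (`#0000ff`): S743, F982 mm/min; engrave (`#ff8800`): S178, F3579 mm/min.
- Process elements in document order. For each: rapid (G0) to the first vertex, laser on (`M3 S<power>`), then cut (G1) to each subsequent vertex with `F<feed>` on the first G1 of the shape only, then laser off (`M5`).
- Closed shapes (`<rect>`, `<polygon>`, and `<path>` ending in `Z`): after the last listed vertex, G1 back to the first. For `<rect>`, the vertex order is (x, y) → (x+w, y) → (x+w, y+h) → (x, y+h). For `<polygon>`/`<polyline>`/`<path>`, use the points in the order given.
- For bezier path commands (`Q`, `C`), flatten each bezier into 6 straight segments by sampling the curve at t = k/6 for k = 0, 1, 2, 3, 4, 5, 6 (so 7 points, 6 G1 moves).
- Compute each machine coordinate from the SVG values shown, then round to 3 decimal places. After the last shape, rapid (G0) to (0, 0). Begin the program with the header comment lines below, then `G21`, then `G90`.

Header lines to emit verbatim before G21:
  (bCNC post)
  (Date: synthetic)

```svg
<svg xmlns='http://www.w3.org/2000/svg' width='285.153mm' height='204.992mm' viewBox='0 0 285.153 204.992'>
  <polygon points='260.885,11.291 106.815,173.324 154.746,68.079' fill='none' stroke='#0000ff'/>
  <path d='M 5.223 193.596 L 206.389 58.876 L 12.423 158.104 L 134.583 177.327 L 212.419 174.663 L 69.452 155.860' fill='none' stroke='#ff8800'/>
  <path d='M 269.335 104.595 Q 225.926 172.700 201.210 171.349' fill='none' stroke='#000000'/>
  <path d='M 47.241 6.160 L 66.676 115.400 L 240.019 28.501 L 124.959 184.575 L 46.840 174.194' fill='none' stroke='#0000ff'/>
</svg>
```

(bCNC post)
(Date: synthetic)
G21
G90
G0 X260.885 Y193.701
M3 S743
G1 X106.815 Y31.668 F982
G1 X154.746 Y136.913
G1 X260.885 Y193.701
M5
G0 X5.223 Y11.396
M3 S178
G1 X206.389 Y146.116 F3579
G1 X12.423 Y46.888
G1 X134.583 Y27.665
G1 X212.419 Y30.329
G1 X69.452 Y49.132
M5
G0 X269.335 Y100.397
M3 S542
G1 X255.385 Y79.625 F1994
G1 X242.473 Y62.711
G1 X230.599 Y49.656
G1 X219.764 Y40.460
G1 X209.968 Y35.122
G1 X201.210 Y33.643
M5
G0 X47.241 Y198.832
M3 S743
G1 X66.676 Y89.592 F982
G1 X240.019 Y176.491
G1 X124.959 Y20.417
G1 X46.840 Y30.798
M5
G0 X0.000 Y0.000

1 u = 1 mm; y_m = 204.992 − y.

[1] `<polygon>` closed polygon, #0000ff→cut S743 F982: (260.885,193.701) → (106.815,31.668) → (154.746,136.913) → (260.885,193.701) (closed)

[2] `<path>` open polyline, #ff8800→engrave S178 F3579: (5.223,11.396) → (206.389,146.116) → (12.423,46.888) → (134.583,27.665) → (212.419,30.329) → (69.452,49.132)

[3] `<path>` quadratic bezier, #000000→score S542 F1994: (269.335,100.397) → (255.385,79.625) → (242.473,62.711) → (230.599,49.656) → (219.764,40.460) → (209.968,35.122) → (201.210,33.643)

[4] `<path>` open polyline, #0000ff→cut S743 F982: (47.241,198.832) → (66.676,89.592) → (240.019,176.491) → (124.959,20.417) → (46.840,30.798)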